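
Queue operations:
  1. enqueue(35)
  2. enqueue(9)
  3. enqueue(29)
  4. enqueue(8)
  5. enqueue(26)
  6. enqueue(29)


enqueue(35) -> [35]
enqueue(9) -> [35, 9]
enqueue(29) -> [35, 9, 29]
enqueue(8) -> [35, 9, 29, 8]
enqueue(26) -> [35, 9, 29, 8, 26]
enqueue(29) -> [35, 9, 29, 8, 26, 29]

Final queue: [35, 9, 29, 8, 26, 29]


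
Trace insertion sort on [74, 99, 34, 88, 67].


Initial: [74, 99, 34, 88, 67]
Insert 99: [74, 99, 34, 88, 67]
Insert 34: [34, 74, 99, 88, 67]
Insert 88: [34, 74, 88, 99, 67]
Insert 67: [34, 67, 74, 88, 99]

Sorted: [34, 67, 74, 88, 99]


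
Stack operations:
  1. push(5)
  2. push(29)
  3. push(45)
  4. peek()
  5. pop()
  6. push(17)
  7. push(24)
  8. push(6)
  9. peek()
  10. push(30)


push(5) -> [5]
push(29) -> [5, 29]
push(45) -> [5, 29, 45]
peek()->45
pop()->45, [5, 29]
push(17) -> [5, 29, 17]
push(24) -> [5, 29, 17, 24]
push(6) -> [5, 29, 17, 24, 6]
peek()->6
push(30) -> [5, 29, 17, 24, 6, 30]

Final stack: [5, 29, 17, 24, 6, 30]


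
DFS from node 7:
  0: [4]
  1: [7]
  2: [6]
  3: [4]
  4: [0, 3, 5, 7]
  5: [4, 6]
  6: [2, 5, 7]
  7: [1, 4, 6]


Visit 7, push [6, 4, 1]
Visit 1, push []
Visit 4, push [5, 3, 0]
Visit 0, push []
Visit 3, push []
Visit 5, push [6]
Visit 6, push [2]
Visit 2, push []

DFS order: [7, 1, 4, 0, 3, 5, 6, 2]


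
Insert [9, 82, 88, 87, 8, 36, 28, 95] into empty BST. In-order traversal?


Insert 9: root
Insert 82: R from 9
Insert 88: R from 9 -> R from 82
Insert 87: R from 9 -> R from 82 -> L from 88
Insert 8: L from 9
Insert 36: R from 9 -> L from 82
Insert 28: R from 9 -> L from 82 -> L from 36
Insert 95: R from 9 -> R from 82 -> R from 88

In-order: [8, 9, 28, 36, 82, 87, 88, 95]


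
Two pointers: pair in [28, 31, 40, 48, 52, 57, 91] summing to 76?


lo=0(28)+hi=6(91)=119
lo=0(28)+hi=5(57)=85
lo=0(28)+hi=4(52)=80
lo=0(28)+hi=3(48)=76

Yes: 28+48=76


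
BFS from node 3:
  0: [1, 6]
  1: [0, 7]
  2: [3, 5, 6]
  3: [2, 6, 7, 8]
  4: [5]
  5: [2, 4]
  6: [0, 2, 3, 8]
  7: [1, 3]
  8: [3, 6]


Visit 3, enqueue [2, 6, 7, 8]
Visit 2, enqueue [5]
Visit 6, enqueue [0]
Visit 7, enqueue [1]
Visit 8, enqueue []
Visit 5, enqueue [4]
Visit 0, enqueue []
Visit 1, enqueue []
Visit 4, enqueue []

BFS order: [3, 2, 6, 7, 8, 5, 0, 1, 4]


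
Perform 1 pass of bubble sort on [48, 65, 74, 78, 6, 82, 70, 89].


Initial: [48, 65, 74, 78, 6, 82, 70, 89]
Pass 1: [48, 65, 74, 6, 78, 70, 82, 89] (2 swaps)

After 1 pass: [48, 65, 74, 6, 78, 70, 82, 89]


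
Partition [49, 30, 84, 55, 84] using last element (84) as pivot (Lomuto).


Pivot: 84
  49 <= 84: advance i (no swap)
  30 <= 84: advance i (no swap)
  84 <= 84: advance i (no swap)
  55 <= 84: advance i (no swap)
Place pivot at 4: [49, 30, 84, 55, 84]

Partitioned: [49, 30, 84, 55, 84]


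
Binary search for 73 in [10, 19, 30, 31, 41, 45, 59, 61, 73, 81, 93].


Step 1: lo=0, hi=10, mid=5, val=45
Step 2: lo=6, hi=10, mid=8, val=73

Found at index 8


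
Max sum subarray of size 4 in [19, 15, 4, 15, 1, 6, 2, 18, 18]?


[0:4]: 53
[1:5]: 35
[2:6]: 26
[3:7]: 24
[4:8]: 27
[5:9]: 44

Max: 53 at [0:4]


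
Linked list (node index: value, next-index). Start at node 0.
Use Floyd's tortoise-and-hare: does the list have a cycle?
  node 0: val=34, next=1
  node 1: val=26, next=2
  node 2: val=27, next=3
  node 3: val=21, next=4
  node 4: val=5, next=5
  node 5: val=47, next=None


Floyd's tortoise (slow, +1) and hare (fast, +2):
  init: slow=0, fast=0
  step 1: slow=1, fast=2
  step 2: slow=2, fast=4
  step 3: fast 4->5->None, no cycle

Cycle: no


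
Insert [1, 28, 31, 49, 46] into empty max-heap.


Insert 1: [1]
Insert 28: [28, 1]
Insert 31: [31, 1, 28]
Insert 49: [49, 31, 28, 1]
Insert 46: [49, 46, 28, 1, 31]

Final heap: [49, 46, 28, 1, 31]


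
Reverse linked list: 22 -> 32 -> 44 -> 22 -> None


Step 1: curr=22, set curr.next=prev(None) | reversed so far: 22
Step 2: curr=32, set curr.next=prev(22) | reversed so far: 32 -> 22
Step 3: curr=44, set curr.next=prev(32) | reversed so far: 44 -> 32 -> 22
Step 4: curr=22, set curr.next=prev(44) | reversed so far: 22 -> 44 -> 32 -> 22

22 -> 44 -> 32 -> 22 -> None


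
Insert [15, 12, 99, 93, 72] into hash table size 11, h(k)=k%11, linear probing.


Insert 15: h=4 -> slot 4
Insert 12: h=1 -> slot 1
Insert 99: h=0 -> slot 0
Insert 93: h=5 -> slot 5
Insert 72: h=6 -> slot 6

Table: [99, 12, None, None, 15, 93, 72, None, None, None, None]


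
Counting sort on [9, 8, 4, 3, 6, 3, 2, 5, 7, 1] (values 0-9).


Input: [9, 8, 4, 3, 6, 3, 2, 5, 7, 1]
Counts: [0, 1, 1, 2, 1, 1, 1, 1, 1, 1]

Sorted: [1, 2, 3, 3, 4, 5, 6, 7, 8, 9]


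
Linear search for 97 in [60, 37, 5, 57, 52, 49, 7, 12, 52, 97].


i=0: 60!=97
i=1: 37!=97
i=2: 5!=97
i=3: 57!=97
i=4: 52!=97
i=5: 49!=97
i=6: 7!=97
i=7: 12!=97
i=8: 52!=97
i=9: 97==97 found!

Found at 9, 10 comps


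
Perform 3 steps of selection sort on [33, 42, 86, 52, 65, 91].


Initial: [33, 42, 86, 52, 65, 91]
Step 1: min=33 at 0
  Swap: [33, 42, 86, 52, 65, 91]
Step 2: min=42 at 1
  Swap: [33, 42, 86, 52, 65, 91]
Step 3: min=52 at 3
  Swap: [33, 42, 52, 86, 65, 91]

After 3 steps: [33, 42, 52, 86, 65, 91]


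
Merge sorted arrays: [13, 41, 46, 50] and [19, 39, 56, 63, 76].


Take 13 from A
Take 19 from B
Take 39 from B
Take 41 from A
Take 46 from A
Take 50 from A

Merged: [13, 19, 39, 41, 46, 50, 56, 63, 76]


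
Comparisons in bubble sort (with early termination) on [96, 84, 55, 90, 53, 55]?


Algorithm: bubble sort (with early termination)
Input: [96, 84, 55, 90, 53, 55]
Sorted: [53, 55, 55, 84, 90, 96]

15


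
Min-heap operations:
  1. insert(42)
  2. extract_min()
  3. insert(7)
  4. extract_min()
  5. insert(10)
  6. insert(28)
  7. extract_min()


insert(42) -> [42]
extract_min()->42, []
insert(7) -> [7]
extract_min()->7, []
insert(10) -> [10]
insert(28) -> [10, 28]
extract_min()->10, [28]

Final heap: [28]


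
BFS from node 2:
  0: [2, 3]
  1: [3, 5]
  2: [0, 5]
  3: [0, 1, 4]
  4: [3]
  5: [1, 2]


Visit 2, enqueue [0, 5]
Visit 0, enqueue [3]
Visit 5, enqueue [1]
Visit 3, enqueue [4]
Visit 1, enqueue []
Visit 4, enqueue []

BFS order: [2, 0, 5, 3, 1, 4]


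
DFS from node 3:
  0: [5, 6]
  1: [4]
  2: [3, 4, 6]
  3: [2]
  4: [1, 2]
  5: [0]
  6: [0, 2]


Visit 3, push [2]
Visit 2, push [6, 4]
Visit 4, push [1]
Visit 1, push []
Visit 6, push [0]
Visit 0, push [5]
Visit 5, push []

DFS order: [3, 2, 4, 1, 6, 0, 5]


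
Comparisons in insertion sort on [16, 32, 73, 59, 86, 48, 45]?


Algorithm: insertion sort
Input: [16, 32, 73, 59, 86, 48, 45]
Sorted: [16, 32, 45, 48, 59, 73, 86]

14


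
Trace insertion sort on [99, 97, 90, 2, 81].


Initial: [99, 97, 90, 2, 81]
Insert 97: [97, 99, 90, 2, 81]
Insert 90: [90, 97, 99, 2, 81]
Insert 2: [2, 90, 97, 99, 81]
Insert 81: [2, 81, 90, 97, 99]

Sorted: [2, 81, 90, 97, 99]


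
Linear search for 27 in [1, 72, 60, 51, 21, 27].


i=0: 1!=27
i=1: 72!=27
i=2: 60!=27
i=3: 51!=27
i=4: 21!=27
i=5: 27==27 found!

Found at 5, 6 comps


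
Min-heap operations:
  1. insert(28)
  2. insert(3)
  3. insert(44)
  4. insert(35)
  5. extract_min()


insert(28) -> [28]
insert(3) -> [3, 28]
insert(44) -> [3, 28, 44]
insert(35) -> [3, 28, 44, 35]
extract_min()->3, [28, 35, 44]

Final heap: [28, 35, 44]


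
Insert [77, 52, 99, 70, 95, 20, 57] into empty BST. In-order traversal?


Insert 77: root
Insert 52: L from 77
Insert 99: R from 77
Insert 70: L from 77 -> R from 52
Insert 95: R from 77 -> L from 99
Insert 20: L from 77 -> L from 52
Insert 57: L from 77 -> R from 52 -> L from 70

In-order: [20, 52, 57, 70, 77, 95, 99]


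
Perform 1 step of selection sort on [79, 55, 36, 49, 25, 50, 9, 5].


Initial: [79, 55, 36, 49, 25, 50, 9, 5]
Step 1: min=5 at 7
  Swap: [5, 55, 36, 49, 25, 50, 9, 79]

After 1 step: [5, 55, 36, 49, 25, 50, 9, 79]


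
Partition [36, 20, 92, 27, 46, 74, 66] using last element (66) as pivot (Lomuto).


Pivot: 66
  36 <= 66: advance i (no swap)
  20 <= 66: advance i (no swap)
  27 <= 66: swap -> [36, 20, 27, 92, 46, 74, 66]
  46 <= 66: swap -> [36, 20, 27, 46, 92, 74, 66]
Place pivot at 4: [36, 20, 27, 46, 66, 74, 92]

Partitioned: [36, 20, 27, 46, 66, 74, 92]


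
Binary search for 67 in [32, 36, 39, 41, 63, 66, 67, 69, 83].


Step 1: lo=0, hi=8, mid=4, val=63
Step 2: lo=5, hi=8, mid=6, val=67

Found at index 6


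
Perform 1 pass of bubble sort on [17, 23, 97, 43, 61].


Initial: [17, 23, 97, 43, 61]
Pass 1: [17, 23, 43, 61, 97] (2 swaps)

After 1 pass: [17, 23, 43, 61, 97]


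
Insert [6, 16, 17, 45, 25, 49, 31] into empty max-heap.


Insert 6: [6]
Insert 16: [16, 6]
Insert 17: [17, 6, 16]
Insert 45: [45, 17, 16, 6]
Insert 25: [45, 25, 16, 6, 17]
Insert 49: [49, 25, 45, 6, 17, 16]
Insert 31: [49, 25, 45, 6, 17, 16, 31]

Final heap: [49, 25, 45, 6, 17, 16, 31]


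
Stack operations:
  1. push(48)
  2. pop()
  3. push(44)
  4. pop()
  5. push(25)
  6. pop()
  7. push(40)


push(48) -> [48]
pop()->48, []
push(44) -> [44]
pop()->44, []
push(25) -> [25]
pop()->25, []
push(40) -> [40]

Final stack: [40]


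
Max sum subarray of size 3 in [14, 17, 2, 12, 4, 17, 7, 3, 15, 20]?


[0:3]: 33
[1:4]: 31
[2:5]: 18
[3:6]: 33
[4:7]: 28
[5:8]: 27
[6:9]: 25
[7:10]: 38

Max: 38 at [7:10]


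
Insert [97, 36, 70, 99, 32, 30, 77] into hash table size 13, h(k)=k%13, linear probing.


Insert 97: h=6 -> slot 6
Insert 36: h=10 -> slot 10
Insert 70: h=5 -> slot 5
Insert 99: h=8 -> slot 8
Insert 32: h=6, 1 probes -> slot 7
Insert 30: h=4 -> slot 4
Insert 77: h=12 -> slot 12

Table: [None, None, None, None, 30, 70, 97, 32, 99, None, 36, None, 77]


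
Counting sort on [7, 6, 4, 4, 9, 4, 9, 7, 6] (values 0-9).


Input: [7, 6, 4, 4, 9, 4, 9, 7, 6]
Counts: [0, 0, 0, 0, 3, 0, 2, 2, 0, 2]

Sorted: [4, 4, 4, 6, 6, 7, 7, 9, 9]


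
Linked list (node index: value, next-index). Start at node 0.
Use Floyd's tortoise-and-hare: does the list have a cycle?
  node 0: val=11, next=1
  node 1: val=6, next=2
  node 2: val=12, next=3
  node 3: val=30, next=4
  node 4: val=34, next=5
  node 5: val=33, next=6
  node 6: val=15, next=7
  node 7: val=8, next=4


Floyd's tortoise (slow, +1) and hare (fast, +2):
  init: slow=0, fast=0
  step 1: slow=1, fast=2
  step 2: slow=2, fast=4
  step 3: slow=3, fast=6
  step 4: slow=4, fast=4
  slow == fast at node 4: cycle detected

Cycle: yes


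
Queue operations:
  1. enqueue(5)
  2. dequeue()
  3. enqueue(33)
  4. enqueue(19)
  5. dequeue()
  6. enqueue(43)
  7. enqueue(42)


enqueue(5) -> [5]
dequeue()->5, []
enqueue(33) -> [33]
enqueue(19) -> [33, 19]
dequeue()->33, [19]
enqueue(43) -> [19, 43]
enqueue(42) -> [19, 43, 42]

Final queue: [19, 43, 42]


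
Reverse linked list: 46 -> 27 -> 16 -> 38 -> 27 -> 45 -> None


Step 1: curr=46, set curr.next=prev(None) | reversed so far: 46
Step 2: curr=27, set curr.next=prev(46) | reversed so far: 27 -> 46
Step 3: curr=16, set curr.next=prev(27) | reversed so far: 16 -> 27 -> 46
Step 4: curr=38, set curr.next=prev(16) | reversed so far: 38 -> 16 -> 27 -> 46
Step 5: curr=27, set curr.next=prev(38) | reversed so far: 27 -> 38 -> 16 -> 27 -> 46
Step 6: curr=45, set curr.next=prev(27) | reversed so far: 45 -> 27 -> 38 -> 16 -> 27 -> 46

45 -> 27 -> 38 -> 16 -> 27 -> 46 -> None


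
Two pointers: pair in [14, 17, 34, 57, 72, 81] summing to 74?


lo=0(14)+hi=5(81)=95
lo=0(14)+hi=4(72)=86
lo=0(14)+hi=3(57)=71
lo=1(17)+hi=3(57)=74

Yes: 17+57=74


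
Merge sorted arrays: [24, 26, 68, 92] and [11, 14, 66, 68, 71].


Take 11 from B
Take 14 from B
Take 24 from A
Take 26 from A
Take 66 from B
Take 68 from A
Take 68 from B
Take 71 from B

Merged: [11, 14, 24, 26, 66, 68, 68, 71, 92]


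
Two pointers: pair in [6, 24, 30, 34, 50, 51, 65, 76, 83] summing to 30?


lo=0(6)+hi=8(83)=89
lo=0(6)+hi=7(76)=82
lo=0(6)+hi=6(65)=71
lo=0(6)+hi=5(51)=57
lo=0(6)+hi=4(50)=56
lo=0(6)+hi=3(34)=40
lo=0(6)+hi=2(30)=36
lo=0(6)+hi=1(24)=30

Yes: 6+24=30


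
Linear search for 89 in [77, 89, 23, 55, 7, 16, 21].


i=0: 77!=89
i=1: 89==89 found!

Found at 1, 2 comps


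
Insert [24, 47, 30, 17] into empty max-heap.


Insert 24: [24]
Insert 47: [47, 24]
Insert 30: [47, 24, 30]
Insert 17: [47, 24, 30, 17]

Final heap: [47, 24, 30, 17]


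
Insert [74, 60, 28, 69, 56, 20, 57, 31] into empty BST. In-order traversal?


Insert 74: root
Insert 60: L from 74
Insert 28: L from 74 -> L from 60
Insert 69: L from 74 -> R from 60
Insert 56: L from 74 -> L from 60 -> R from 28
Insert 20: L from 74 -> L from 60 -> L from 28
Insert 57: L from 74 -> L from 60 -> R from 28 -> R from 56
Insert 31: L from 74 -> L from 60 -> R from 28 -> L from 56

In-order: [20, 28, 31, 56, 57, 60, 69, 74]


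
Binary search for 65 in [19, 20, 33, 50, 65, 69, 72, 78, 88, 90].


Step 1: lo=0, hi=9, mid=4, val=65

Found at index 4


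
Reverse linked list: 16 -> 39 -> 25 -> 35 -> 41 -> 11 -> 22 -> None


Step 1: curr=16, set curr.next=prev(None) | reversed so far: 16
Step 2: curr=39, set curr.next=prev(16) | reversed so far: 39 -> 16
Step 3: curr=25, set curr.next=prev(39) | reversed so far: 25 -> 39 -> 16
Step 4: curr=35, set curr.next=prev(25) | reversed so far: 35 -> 25 -> 39 -> 16
Step 5: curr=41, set curr.next=prev(35) | reversed so far: 41 -> 35 -> 25 -> 39 -> 16
Step 6: curr=11, set curr.next=prev(41) | reversed so far: 11 -> 41 -> 35 -> 25 -> 39 -> 16
Step 7: curr=22, set curr.next=prev(11) | reversed so far: 22 -> 11 -> 41 -> 35 -> 25 -> 39 -> 16

22 -> 11 -> 41 -> 35 -> 25 -> 39 -> 16 -> None


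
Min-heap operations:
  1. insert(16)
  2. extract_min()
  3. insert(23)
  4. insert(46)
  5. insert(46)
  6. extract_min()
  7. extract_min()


insert(16) -> [16]
extract_min()->16, []
insert(23) -> [23]
insert(46) -> [23, 46]
insert(46) -> [23, 46, 46]
extract_min()->23, [46, 46]
extract_min()->46, [46]

Final heap: [46]


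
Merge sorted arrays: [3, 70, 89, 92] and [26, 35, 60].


Take 3 from A
Take 26 from B
Take 35 from B
Take 60 from B

Merged: [3, 26, 35, 60, 70, 89, 92]


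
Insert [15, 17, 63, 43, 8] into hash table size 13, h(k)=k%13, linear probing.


Insert 15: h=2 -> slot 2
Insert 17: h=4 -> slot 4
Insert 63: h=11 -> slot 11
Insert 43: h=4, 1 probes -> slot 5
Insert 8: h=8 -> slot 8

Table: [None, None, 15, None, 17, 43, None, None, 8, None, None, 63, None]


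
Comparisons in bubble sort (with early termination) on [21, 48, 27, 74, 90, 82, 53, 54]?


Algorithm: bubble sort (with early termination)
Input: [21, 48, 27, 74, 90, 82, 53, 54]
Sorted: [21, 27, 48, 53, 54, 74, 82, 90]

22


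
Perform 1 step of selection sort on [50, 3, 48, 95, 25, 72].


Initial: [50, 3, 48, 95, 25, 72]
Step 1: min=3 at 1
  Swap: [3, 50, 48, 95, 25, 72]

After 1 step: [3, 50, 48, 95, 25, 72]


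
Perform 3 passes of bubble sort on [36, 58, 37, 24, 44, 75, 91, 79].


Initial: [36, 58, 37, 24, 44, 75, 91, 79]
Pass 1: [36, 37, 24, 44, 58, 75, 79, 91] (4 swaps)
Pass 2: [36, 24, 37, 44, 58, 75, 79, 91] (1 swaps)
Pass 3: [24, 36, 37, 44, 58, 75, 79, 91] (1 swaps)

After 3 passes: [24, 36, 37, 44, 58, 75, 79, 91]


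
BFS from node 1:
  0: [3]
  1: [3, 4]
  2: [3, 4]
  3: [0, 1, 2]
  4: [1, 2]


Visit 1, enqueue [3, 4]
Visit 3, enqueue [0, 2]
Visit 4, enqueue []
Visit 0, enqueue []
Visit 2, enqueue []

BFS order: [1, 3, 4, 0, 2]


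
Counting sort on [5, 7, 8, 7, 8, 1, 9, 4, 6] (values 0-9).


Input: [5, 7, 8, 7, 8, 1, 9, 4, 6]
Counts: [0, 1, 0, 0, 1, 1, 1, 2, 2, 1]

Sorted: [1, 4, 5, 6, 7, 7, 8, 8, 9]


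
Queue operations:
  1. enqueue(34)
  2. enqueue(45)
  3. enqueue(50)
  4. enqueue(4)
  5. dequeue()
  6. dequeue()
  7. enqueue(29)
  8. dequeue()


enqueue(34) -> [34]
enqueue(45) -> [34, 45]
enqueue(50) -> [34, 45, 50]
enqueue(4) -> [34, 45, 50, 4]
dequeue()->34, [45, 50, 4]
dequeue()->45, [50, 4]
enqueue(29) -> [50, 4, 29]
dequeue()->50, [4, 29]

Final queue: [4, 29]


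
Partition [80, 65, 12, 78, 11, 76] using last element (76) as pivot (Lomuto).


Pivot: 76
  65 <= 76: swap -> [65, 80, 12, 78, 11, 76]
  12 <= 76: swap -> [65, 12, 80, 78, 11, 76]
  11 <= 76: swap -> [65, 12, 11, 78, 80, 76]
Place pivot at 3: [65, 12, 11, 76, 80, 78]

Partitioned: [65, 12, 11, 76, 80, 78]


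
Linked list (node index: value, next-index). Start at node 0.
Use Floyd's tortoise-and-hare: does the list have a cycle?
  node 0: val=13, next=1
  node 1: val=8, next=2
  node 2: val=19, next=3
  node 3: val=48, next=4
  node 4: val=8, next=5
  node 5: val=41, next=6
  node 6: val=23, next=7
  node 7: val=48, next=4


Floyd's tortoise (slow, +1) and hare (fast, +2):
  init: slow=0, fast=0
  step 1: slow=1, fast=2
  step 2: slow=2, fast=4
  step 3: slow=3, fast=6
  step 4: slow=4, fast=4
  slow == fast at node 4: cycle detected

Cycle: yes


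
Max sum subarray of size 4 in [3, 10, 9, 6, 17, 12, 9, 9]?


[0:4]: 28
[1:5]: 42
[2:6]: 44
[3:7]: 44
[4:8]: 47

Max: 47 at [4:8]


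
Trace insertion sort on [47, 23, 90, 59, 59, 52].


Initial: [47, 23, 90, 59, 59, 52]
Insert 23: [23, 47, 90, 59, 59, 52]
Insert 90: [23, 47, 90, 59, 59, 52]
Insert 59: [23, 47, 59, 90, 59, 52]
Insert 59: [23, 47, 59, 59, 90, 52]
Insert 52: [23, 47, 52, 59, 59, 90]

Sorted: [23, 47, 52, 59, 59, 90]


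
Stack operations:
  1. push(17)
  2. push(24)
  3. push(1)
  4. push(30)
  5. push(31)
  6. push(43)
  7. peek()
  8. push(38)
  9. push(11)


push(17) -> [17]
push(24) -> [17, 24]
push(1) -> [17, 24, 1]
push(30) -> [17, 24, 1, 30]
push(31) -> [17, 24, 1, 30, 31]
push(43) -> [17, 24, 1, 30, 31, 43]
peek()->43
push(38) -> [17, 24, 1, 30, 31, 43, 38]
push(11) -> [17, 24, 1, 30, 31, 43, 38, 11]

Final stack: [17, 24, 1, 30, 31, 43, 38, 11]


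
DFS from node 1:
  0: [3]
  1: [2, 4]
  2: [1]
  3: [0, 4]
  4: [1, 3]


Visit 1, push [4, 2]
Visit 2, push []
Visit 4, push [3]
Visit 3, push [0]
Visit 0, push []

DFS order: [1, 2, 4, 3, 0]


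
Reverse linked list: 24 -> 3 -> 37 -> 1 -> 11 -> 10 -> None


Step 1: curr=24, set curr.next=prev(None) | reversed so far: 24
Step 2: curr=3, set curr.next=prev(24) | reversed so far: 3 -> 24
Step 3: curr=37, set curr.next=prev(3) | reversed so far: 37 -> 3 -> 24
Step 4: curr=1, set curr.next=prev(37) | reversed so far: 1 -> 37 -> 3 -> 24
Step 5: curr=11, set curr.next=prev(1) | reversed so far: 11 -> 1 -> 37 -> 3 -> 24
Step 6: curr=10, set curr.next=prev(11) | reversed so far: 10 -> 11 -> 1 -> 37 -> 3 -> 24

10 -> 11 -> 1 -> 37 -> 3 -> 24 -> None


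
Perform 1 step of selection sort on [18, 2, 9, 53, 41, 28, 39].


Initial: [18, 2, 9, 53, 41, 28, 39]
Step 1: min=2 at 1
  Swap: [2, 18, 9, 53, 41, 28, 39]

After 1 step: [2, 18, 9, 53, 41, 28, 39]


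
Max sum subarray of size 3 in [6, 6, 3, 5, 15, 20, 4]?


[0:3]: 15
[1:4]: 14
[2:5]: 23
[3:6]: 40
[4:7]: 39

Max: 40 at [3:6]


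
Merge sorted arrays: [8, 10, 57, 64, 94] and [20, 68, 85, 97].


Take 8 from A
Take 10 from A
Take 20 from B
Take 57 from A
Take 64 from A
Take 68 from B
Take 85 from B
Take 94 from A

Merged: [8, 10, 20, 57, 64, 68, 85, 94, 97]


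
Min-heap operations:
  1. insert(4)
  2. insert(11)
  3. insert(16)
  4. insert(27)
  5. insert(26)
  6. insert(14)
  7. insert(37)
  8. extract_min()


insert(4) -> [4]
insert(11) -> [4, 11]
insert(16) -> [4, 11, 16]
insert(27) -> [4, 11, 16, 27]
insert(26) -> [4, 11, 16, 27, 26]
insert(14) -> [4, 11, 14, 27, 26, 16]
insert(37) -> [4, 11, 14, 27, 26, 16, 37]
extract_min()->4, [11, 26, 14, 27, 37, 16]

Final heap: [11, 26, 14, 27, 37, 16]


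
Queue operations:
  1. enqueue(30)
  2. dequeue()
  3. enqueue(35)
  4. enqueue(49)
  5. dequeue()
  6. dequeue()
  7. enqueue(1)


enqueue(30) -> [30]
dequeue()->30, []
enqueue(35) -> [35]
enqueue(49) -> [35, 49]
dequeue()->35, [49]
dequeue()->49, []
enqueue(1) -> [1]

Final queue: [1]


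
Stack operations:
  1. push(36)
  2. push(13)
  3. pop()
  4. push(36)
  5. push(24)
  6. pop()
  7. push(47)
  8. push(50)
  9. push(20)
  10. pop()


push(36) -> [36]
push(13) -> [36, 13]
pop()->13, [36]
push(36) -> [36, 36]
push(24) -> [36, 36, 24]
pop()->24, [36, 36]
push(47) -> [36, 36, 47]
push(50) -> [36, 36, 47, 50]
push(20) -> [36, 36, 47, 50, 20]
pop()->20, [36, 36, 47, 50]

Final stack: [36, 36, 47, 50]


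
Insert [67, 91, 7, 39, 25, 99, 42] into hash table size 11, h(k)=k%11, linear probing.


Insert 67: h=1 -> slot 1
Insert 91: h=3 -> slot 3
Insert 7: h=7 -> slot 7
Insert 39: h=6 -> slot 6
Insert 25: h=3, 1 probes -> slot 4
Insert 99: h=0 -> slot 0
Insert 42: h=9 -> slot 9

Table: [99, 67, None, 91, 25, None, 39, 7, None, 42, None]


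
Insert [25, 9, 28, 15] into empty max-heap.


Insert 25: [25]
Insert 9: [25, 9]
Insert 28: [28, 9, 25]
Insert 15: [28, 15, 25, 9]

Final heap: [28, 15, 25, 9]


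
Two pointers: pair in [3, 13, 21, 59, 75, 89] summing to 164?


lo=0(3)+hi=5(89)=92
lo=1(13)+hi=5(89)=102
lo=2(21)+hi=5(89)=110
lo=3(59)+hi=5(89)=148
lo=4(75)+hi=5(89)=164

Yes: 75+89=164


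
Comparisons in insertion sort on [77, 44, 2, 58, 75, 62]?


Algorithm: insertion sort
Input: [77, 44, 2, 58, 75, 62]
Sorted: [2, 44, 58, 62, 75, 77]

10


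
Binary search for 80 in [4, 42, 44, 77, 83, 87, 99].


Step 1: lo=0, hi=6, mid=3, val=77
Step 2: lo=4, hi=6, mid=5, val=87
Step 3: lo=4, hi=4, mid=4, val=83

Not found


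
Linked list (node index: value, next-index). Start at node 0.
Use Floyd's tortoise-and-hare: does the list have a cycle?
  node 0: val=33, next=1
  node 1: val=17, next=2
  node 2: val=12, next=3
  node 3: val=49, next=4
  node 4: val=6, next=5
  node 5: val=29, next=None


Floyd's tortoise (slow, +1) and hare (fast, +2):
  init: slow=0, fast=0
  step 1: slow=1, fast=2
  step 2: slow=2, fast=4
  step 3: fast 4->5->None, no cycle

Cycle: no


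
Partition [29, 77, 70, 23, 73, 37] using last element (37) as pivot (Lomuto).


Pivot: 37
  29 <= 37: advance i (no swap)
  23 <= 37: swap -> [29, 23, 70, 77, 73, 37]
Place pivot at 2: [29, 23, 37, 77, 73, 70]

Partitioned: [29, 23, 37, 77, 73, 70]


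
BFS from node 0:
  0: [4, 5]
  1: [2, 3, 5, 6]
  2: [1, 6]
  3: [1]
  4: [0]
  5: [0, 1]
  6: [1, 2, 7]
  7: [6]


Visit 0, enqueue [4, 5]
Visit 4, enqueue []
Visit 5, enqueue [1]
Visit 1, enqueue [2, 3, 6]
Visit 2, enqueue []
Visit 3, enqueue []
Visit 6, enqueue [7]
Visit 7, enqueue []

BFS order: [0, 4, 5, 1, 2, 3, 6, 7]


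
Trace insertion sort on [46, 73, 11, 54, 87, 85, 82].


Initial: [46, 73, 11, 54, 87, 85, 82]
Insert 73: [46, 73, 11, 54, 87, 85, 82]
Insert 11: [11, 46, 73, 54, 87, 85, 82]
Insert 54: [11, 46, 54, 73, 87, 85, 82]
Insert 87: [11, 46, 54, 73, 87, 85, 82]
Insert 85: [11, 46, 54, 73, 85, 87, 82]
Insert 82: [11, 46, 54, 73, 82, 85, 87]

Sorted: [11, 46, 54, 73, 82, 85, 87]


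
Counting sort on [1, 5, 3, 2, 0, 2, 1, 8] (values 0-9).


Input: [1, 5, 3, 2, 0, 2, 1, 8]
Counts: [1, 2, 2, 1, 0, 1, 0, 0, 1, 0]

Sorted: [0, 1, 1, 2, 2, 3, 5, 8]


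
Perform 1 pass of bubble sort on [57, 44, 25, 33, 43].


Initial: [57, 44, 25, 33, 43]
Pass 1: [44, 25, 33, 43, 57] (4 swaps)

After 1 pass: [44, 25, 33, 43, 57]


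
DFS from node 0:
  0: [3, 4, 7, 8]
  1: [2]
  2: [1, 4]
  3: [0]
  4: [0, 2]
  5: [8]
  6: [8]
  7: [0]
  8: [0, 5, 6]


Visit 0, push [8, 7, 4, 3]
Visit 3, push []
Visit 4, push [2]
Visit 2, push [1]
Visit 1, push []
Visit 7, push []
Visit 8, push [6, 5]
Visit 5, push []
Visit 6, push []

DFS order: [0, 3, 4, 2, 1, 7, 8, 5, 6]


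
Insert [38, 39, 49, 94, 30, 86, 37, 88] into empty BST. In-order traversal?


Insert 38: root
Insert 39: R from 38
Insert 49: R from 38 -> R from 39
Insert 94: R from 38 -> R from 39 -> R from 49
Insert 30: L from 38
Insert 86: R from 38 -> R from 39 -> R from 49 -> L from 94
Insert 37: L from 38 -> R from 30
Insert 88: R from 38 -> R from 39 -> R from 49 -> L from 94 -> R from 86

In-order: [30, 37, 38, 39, 49, 86, 88, 94]


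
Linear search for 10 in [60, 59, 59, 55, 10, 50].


i=0: 60!=10
i=1: 59!=10
i=2: 59!=10
i=3: 55!=10
i=4: 10==10 found!

Found at 4, 5 comps


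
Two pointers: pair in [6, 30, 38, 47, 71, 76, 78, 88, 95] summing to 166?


lo=0(6)+hi=8(95)=101
lo=1(30)+hi=8(95)=125
lo=2(38)+hi=8(95)=133
lo=3(47)+hi=8(95)=142
lo=4(71)+hi=8(95)=166

Yes: 71+95=166


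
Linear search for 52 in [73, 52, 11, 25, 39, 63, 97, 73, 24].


i=0: 73!=52
i=1: 52==52 found!

Found at 1, 2 comps


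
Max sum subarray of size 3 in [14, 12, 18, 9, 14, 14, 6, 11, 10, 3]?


[0:3]: 44
[1:4]: 39
[2:5]: 41
[3:6]: 37
[4:7]: 34
[5:8]: 31
[6:9]: 27
[7:10]: 24

Max: 44 at [0:3]


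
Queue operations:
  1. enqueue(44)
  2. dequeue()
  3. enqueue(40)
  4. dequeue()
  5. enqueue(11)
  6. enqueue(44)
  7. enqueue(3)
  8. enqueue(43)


enqueue(44) -> [44]
dequeue()->44, []
enqueue(40) -> [40]
dequeue()->40, []
enqueue(11) -> [11]
enqueue(44) -> [11, 44]
enqueue(3) -> [11, 44, 3]
enqueue(43) -> [11, 44, 3, 43]

Final queue: [11, 44, 3, 43]


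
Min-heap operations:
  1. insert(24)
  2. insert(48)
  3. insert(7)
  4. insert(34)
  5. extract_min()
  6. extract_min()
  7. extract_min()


insert(24) -> [24]
insert(48) -> [24, 48]
insert(7) -> [7, 48, 24]
insert(34) -> [7, 34, 24, 48]
extract_min()->7, [24, 34, 48]
extract_min()->24, [34, 48]
extract_min()->34, [48]

Final heap: [48]


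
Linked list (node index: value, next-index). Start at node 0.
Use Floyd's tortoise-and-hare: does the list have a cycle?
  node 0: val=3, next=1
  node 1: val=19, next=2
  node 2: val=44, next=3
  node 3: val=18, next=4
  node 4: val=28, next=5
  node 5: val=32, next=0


Floyd's tortoise (slow, +1) and hare (fast, +2):
  init: slow=0, fast=0
  step 1: slow=1, fast=2
  step 2: slow=2, fast=4
  step 3: slow=3, fast=0
  step 4: slow=4, fast=2
  step 5: slow=5, fast=4
  step 6: slow=0, fast=0
  slow == fast at node 0: cycle detected

Cycle: yes


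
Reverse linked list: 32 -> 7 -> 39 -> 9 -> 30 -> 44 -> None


Step 1: curr=32, set curr.next=prev(None) | reversed so far: 32
Step 2: curr=7, set curr.next=prev(32) | reversed so far: 7 -> 32
Step 3: curr=39, set curr.next=prev(7) | reversed so far: 39 -> 7 -> 32
Step 4: curr=9, set curr.next=prev(39) | reversed so far: 9 -> 39 -> 7 -> 32
Step 5: curr=30, set curr.next=prev(9) | reversed so far: 30 -> 9 -> 39 -> 7 -> 32
Step 6: curr=44, set curr.next=prev(30) | reversed so far: 44 -> 30 -> 9 -> 39 -> 7 -> 32

44 -> 30 -> 9 -> 39 -> 7 -> 32 -> None


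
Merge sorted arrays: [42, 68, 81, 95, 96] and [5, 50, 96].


Take 5 from B
Take 42 from A
Take 50 from B
Take 68 from A
Take 81 from A
Take 95 from A
Take 96 from A

Merged: [5, 42, 50, 68, 81, 95, 96, 96]


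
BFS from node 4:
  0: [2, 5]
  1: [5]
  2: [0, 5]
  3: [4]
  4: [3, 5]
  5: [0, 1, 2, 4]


Visit 4, enqueue [3, 5]
Visit 3, enqueue []
Visit 5, enqueue [0, 1, 2]
Visit 0, enqueue []
Visit 1, enqueue []
Visit 2, enqueue []

BFS order: [4, 3, 5, 0, 1, 2]


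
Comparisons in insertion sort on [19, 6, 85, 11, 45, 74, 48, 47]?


Algorithm: insertion sort
Input: [19, 6, 85, 11, 45, 74, 48, 47]
Sorted: [6, 11, 19, 45, 47, 48, 74, 85]

16


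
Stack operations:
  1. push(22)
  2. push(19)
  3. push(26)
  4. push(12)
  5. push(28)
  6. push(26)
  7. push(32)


push(22) -> [22]
push(19) -> [22, 19]
push(26) -> [22, 19, 26]
push(12) -> [22, 19, 26, 12]
push(28) -> [22, 19, 26, 12, 28]
push(26) -> [22, 19, 26, 12, 28, 26]
push(32) -> [22, 19, 26, 12, 28, 26, 32]

Final stack: [22, 19, 26, 12, 28, 26, 32]


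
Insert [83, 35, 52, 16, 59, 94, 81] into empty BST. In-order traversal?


Insert 83: root
Insert 35: L from 83
Insert 52: L from 83 -> R from 35
Insert 16: L from 83 -> L from 35
Insert 59: L from 83 -> R from 35 -> R from 52
Insert 94: R from 83
Insert 81: L from 83 -> R from 35 -> R from 52 -> R from 59

In-order: [16, 35, 52, 59, 81, 83, 94]


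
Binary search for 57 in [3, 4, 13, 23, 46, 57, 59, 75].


Step 1: lo=0, hi=7, mid=3, val=23
Step 2: lo=4, hi=7, mid=5, val=57

Found at index 5


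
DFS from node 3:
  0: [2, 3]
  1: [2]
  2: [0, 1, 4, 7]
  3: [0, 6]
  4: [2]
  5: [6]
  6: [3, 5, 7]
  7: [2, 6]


Visit 3, push [6, 0]
Visit 0, push [2]
Visit 2, push [7, 4, 1]
Visit 1, push []
Visit 4, push []
Visit 7, push [6]
Visit 6, push [5]
Visit 5, push []

DFS order: [3, 0, 2, 1, 4, 7, 6, 5]


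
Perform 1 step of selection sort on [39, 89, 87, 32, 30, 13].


Initial: [39, 89, 87, 32, 30, 13]
Step 1: min=13 at 5
  Swap: [13, 89, 87, 32, 30, 39]

After 1 step: [13, 89, 87, 32, 30, 39]


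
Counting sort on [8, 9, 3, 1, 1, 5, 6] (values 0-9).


Input: [8, 9, 3, 1, 1, 5, 6]
Counts: [0, 2, 0, 1, 0, 1, 1, 0, 1, 1]

Sorted: [1, 1, 3, 5, 6, 8, 9]


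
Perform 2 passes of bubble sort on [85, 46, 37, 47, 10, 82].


Initial: [85, 46, 37, 47, 10, 82]
Pass 1: [46, 37, 47, 10, 82, 85] (5 swaps)
Pass 2: [37, 46, 10, 47, 82, 85] (2 swaps)

After 2 passes: [37, 46, 10, 47, 82, 85]


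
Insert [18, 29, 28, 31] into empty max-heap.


Insert 18: [18]
Insert 29: [29, 18]
Insert 28: [29, 18, 28]
Insert 31: [31, 29, 28, 18]

Final heap: [31, 29, 28, 18]


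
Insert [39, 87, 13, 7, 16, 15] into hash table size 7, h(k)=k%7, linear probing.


Insert 39: h=4 -> slot 4
Insert 87: h=3 -> slot 3
Insert 13: h=6 -> slot 6
Insert 7: h=0 -> slot 0
Insert 16: h=2 -> slot 2
Insert 15: h=1 -> slot 1

Table: [7, 15, 16, 87, 39, None, 13]


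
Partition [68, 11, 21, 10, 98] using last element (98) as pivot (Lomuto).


Pivot: 98
  68 <= 98: advance i (no swap)
  11 <= 98: advance i (no swap)
  21 <= 98: advance i (no swap)
  10 <= 98: advance i (no swap)
Place pivot at 4: [68, 11, 21, 10, 98]

Partitioned: [68, 11, 21, 10, 98]


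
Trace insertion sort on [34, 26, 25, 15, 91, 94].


Initial: [34, 26, 25, 15, 91, 94]
Insert 26: [26, 34, 25, 15, 91, 94]
Insert 25: [25, 26, 34, 15, 91, 94]
Insert 15: [15, 25, 26, 34, 91, 94]
Insert 91: [15, 25, 26, 34, 91, 94]
Insert 94: [15, 25, 26, 34, 91, 94]

Sorted: [15, 25, 26, 34, 91, 94]


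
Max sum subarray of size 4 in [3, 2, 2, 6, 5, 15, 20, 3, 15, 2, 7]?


[0:4]: 13
[1:5]: 15
[2:6]: 28
[3:7]: 46
[4:8]: 43
[5:9]: 53
[6:10]: 40
[7:11]: 27

Max: 53 at [5:9]


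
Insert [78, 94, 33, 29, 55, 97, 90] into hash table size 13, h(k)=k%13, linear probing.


Insert 78: h=0 -> slot 0
Insert 94: h=3 -> slot 3
Insert 33: h=7 -> slot 7
Insert 29: h=3, 1 probes -> slot 4
Insert 55: h=3, 2 probes -> slot 5
Insert 97: h=6 -> slot 6
Insert 90: h=12 -> slot 12

Table: [78, None, None, 94, 29, 55, 97, 33, None, None, None, None, 90]


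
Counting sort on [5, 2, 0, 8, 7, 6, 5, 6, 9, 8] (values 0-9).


Input: [5, 2, 0, 8, 7, 6, 5, 6, 9, 8]
Counts: [1, 0, 1, 0, 0, 2, 2, 1, 2, 1]

Sorted: [0, 2, 5, 5, 6, 6, 7, 8, 8, 9]


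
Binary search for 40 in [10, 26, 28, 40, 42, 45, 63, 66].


Step 1: lo=0, hi=7, mid=3, val=40

Found at index 3


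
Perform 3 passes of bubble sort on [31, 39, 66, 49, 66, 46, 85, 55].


Initial: [31, 39, 66, 49, 66, 46, 85, 55]
Pass 1: [31, 39, 49, 66, 46, 66, 55, 85] (3 swaps)
Pass 2: [31, 39, 49, 46, 66, 55, 66, 85] (2 swaps)
Pass 3: [31, 39, 46, 49, 55, 66, 66, 85] (2 swaps)

After 3 passes: [31, 39, 46, 49, 55, 66, 66, 85]


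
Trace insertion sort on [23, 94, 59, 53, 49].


Initial: [23, 94, 59, 53, 49]
Insert 94: [23, 94, 59, 53, 49]
Insert 59: [23, 59, 94, 53, 49]
Insert 53: [23, 53, 59, 94, 49]
Insert 49: [23, 49, 53, 59, 94]

Sorted: [23, 49, 53, 59, 94]


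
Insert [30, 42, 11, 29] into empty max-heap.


Insert 30: [30]
Insert 42: [42, 30]
Insert 11: [42, 30, 11]
Insert 29: [42, 30, 11, 29]

Final heap: [42, 30, 11, 29]


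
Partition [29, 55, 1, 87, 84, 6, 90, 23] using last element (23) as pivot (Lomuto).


Pivot: 23
  1 <= 23: swap -> [1, 55, 29, 87, 84, 6, 90, 23]
  6 <= 23: swap -> [1, 6, 29, 87, 84, 55, 90, 23]
Place pivot at 2: [1, 6, 23, 87, 84, 55, 90, 29]

Partitioned: [1, 6, 23, 87, 84, 55, 90, 29]


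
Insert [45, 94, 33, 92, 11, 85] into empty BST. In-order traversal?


Insert 45: root
Insert 94: R from 45
Insert 33: L from 45
Insert 92: R from 45 -> L from 94
Insert 11: L from 45 -> L from 33
Insert 85: R from 45 -> L from 94 -> L from 92

In-order: [11, 33, 45, 85, 92, 94]


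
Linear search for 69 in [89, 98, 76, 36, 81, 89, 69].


i=0: 89!=69
i=1: 98!=69
i=2: 76!=69
i=3: 36!=69
i=4: 81!=69
i=5: 89!=69
i=6: 69==69 found!

Found at 6, 7 comps


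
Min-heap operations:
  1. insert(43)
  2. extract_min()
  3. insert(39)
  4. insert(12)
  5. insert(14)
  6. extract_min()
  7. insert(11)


insert(43) -> [43]
extract_min()->43, []
insert(39) -> [39]
insert(12) -> [12, 39]
insert(14) -> [12, 39, 14]
extract_min()->12, [14, 39]
insert(11) -> [11, 39, 14]

Final heap: [11, 39, 14]


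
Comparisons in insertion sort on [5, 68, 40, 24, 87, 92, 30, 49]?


Algorithm: insertion sort
Input: [5, 68, 40, 24, 87, 92, 30, 49]
Sorted: [5, 24, 30, 40, 49, 68, 87, 92]

17


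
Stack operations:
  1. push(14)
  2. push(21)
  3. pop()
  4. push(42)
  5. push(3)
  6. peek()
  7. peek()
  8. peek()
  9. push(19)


push(14) -> [14]
push(21) -> [14, 21]
pop()->21, [14]
push(42) -> [14, 42]
push(3) -> [14, 42, 3]
peek()->3
peek()->3
peek()->3
push(19) -> [14, 42, 3, 19]

Final stack: [14, 42, 3, 19]


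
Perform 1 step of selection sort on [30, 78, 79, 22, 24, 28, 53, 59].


Initial: [30, 78, 79, 22, 24, 28, 53, 59]
Step 1: min=22 at 3
  Swap: [22, 78, 79, 30, 24, 28, 53, 59]

After 1 step: [22, 78, 79, 30, 24, 28, 53, 59]


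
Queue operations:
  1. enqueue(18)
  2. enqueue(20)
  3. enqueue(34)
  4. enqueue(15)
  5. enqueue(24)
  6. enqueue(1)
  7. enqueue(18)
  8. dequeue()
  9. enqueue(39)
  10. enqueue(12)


enqueue(18) -> [18]
enqueue(20) -> [18, 20]
enqueue(34) -> [18, 20, 34]
enqueue(15) -> [18, 20, 34, 15]
enqueue(24) -> [18, 20, 34, 15, 24]
enqueue(1) -> [18, 20, 34, 15, 24, 1]
enqueue(18) -> [18, 20, 34, 15, 24, 1, 18]
dequeue()->18, [20, 34, 15, 24, 1, 18]
enqueue(39) -> [20, 34, 15, 24, 1, 18, 39]
enqueue(12) -> [20, 34, 15, 24, 1, 18, 39, 12]

Final queue: [20, 34, 15, 24, 1, 18, 39, 12]


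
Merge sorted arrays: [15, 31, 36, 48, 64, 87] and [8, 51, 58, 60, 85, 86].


Take 8 from B
Take 15 from A
Take 31 from A
Take 36 from A
Take 48 from A
Take 51 from B
Take 58 from B
Take 60 from B
Take 64 from A
Take 85 from B
Take 86 from B

Merged: [8, 15, 31, 36, 48, 51, 58, 60, 64, 85, 86, 87]


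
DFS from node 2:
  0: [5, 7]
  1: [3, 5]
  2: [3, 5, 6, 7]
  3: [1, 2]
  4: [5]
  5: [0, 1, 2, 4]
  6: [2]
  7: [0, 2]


Visit 2, push [7, 6, 5, 3]
Visit 3, push [1]
Visit 1, push [5]
Visit 5, push [4, 0]
Visit 0, push [7]
Visit 7, push []
Visit 4, push []
Visit 6, push []

DFS order: [2, 3, 1, 5, 0, 7, 4, 6]


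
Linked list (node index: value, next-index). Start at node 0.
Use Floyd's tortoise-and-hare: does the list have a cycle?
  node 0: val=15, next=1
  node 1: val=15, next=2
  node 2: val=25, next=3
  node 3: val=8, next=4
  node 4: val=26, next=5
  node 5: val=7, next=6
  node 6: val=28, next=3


Floyd's tortoise (slow, +1) and hare (fast, +2):
  init: slow=0, fast=0
  step 1: slow=1, fast=2
  step 2: slow=2, fast=4
  step 3: slow=3, fast=6
  step 4: slow=4, fast=4
  slow == fast at node 4: cycle detected

Cycle: yes


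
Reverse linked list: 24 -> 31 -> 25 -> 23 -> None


Step 1: curr=24, set curr.next=prev(None) | reversed so far: 24
Step 2: curr=31, set curr.next=prev(24) | reversed so far: 31 -> 24
Step 3: curr=25, set curr.next=prev(31) | reversed so far: 25 -> 31 -> 24
Step 4: curr=23, set curr.next=prev(25) | reversed so far: 23 -> 25 -> 31 -> 24

23 -> 25 -> 31 -> 24 -> None


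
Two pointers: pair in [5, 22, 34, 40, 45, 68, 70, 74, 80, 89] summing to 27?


lo=0(5)+hi=9(89)=94
lo=0(5)+hi=8(80)=85
lo=0(5)+hi=7(74)=79
lo=0(5)+hi=6(70)=75
lo=0(5)+hi=5(68)=73
lo=0(5)+hi=4(45)=50
lo=0(5)+hi=3(40)=45
lo=0(5)+hi=2(34)=39
lo=0(5)+hi=1(22)=27

Yes: 5+22=27


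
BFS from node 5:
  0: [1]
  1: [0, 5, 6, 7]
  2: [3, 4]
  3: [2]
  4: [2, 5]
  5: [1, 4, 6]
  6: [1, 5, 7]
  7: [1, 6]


Visit 5, enqueue [1, 4, 6]
Visit 1, enqueue [0, 7]
Visit 4, enqueue [2]
Visit 6, enqueue []
Visit 0, enqueue []
Visit 7, enqueue []
Visit 2, enqueue [3]
Visit 3, enqueue []

BFS order: [5, 1, 4, 6, 0, 7, 2, 3]


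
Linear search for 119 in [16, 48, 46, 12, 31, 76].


i=0: 16!=119
i=1: 48!=119
i=2: 46!=119
i=3: 12!=119
i=4: 31!=119
i=5: 76!=119

Not found, 6 comps


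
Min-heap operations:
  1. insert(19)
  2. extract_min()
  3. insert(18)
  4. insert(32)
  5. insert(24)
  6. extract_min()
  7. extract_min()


insert(19) -> [19]
extract_min()->19, []
insert(18) -> [18]
insert(32) -> [18, 32]
insert(24) -> [18, 32, 24]
extract_min()->18, [24, 32]
extract_min()->24, [32]

Final heap: [32]


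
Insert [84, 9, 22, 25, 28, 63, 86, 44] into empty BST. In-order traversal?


Insert 84: root
Insert 9: L from 84
Insert 22: L from 84 -> R from 9
Insert 25: L from 84 -> R from 9 -> R from 22
Insert 28: L from 84 -> R from 9 -> R from 22 -> R from 25
Insert 63: L from 84 -> R from 9 -> R from 22 -> R from 25 -> R from 28
Insert 86: R from 84
Insert 44: L from 84 -> R from 9 -> R from 22 -> R from 25 -> R from 28 -> L from 63

In-order: [9, 22, 25, 28, 44, 63, 84, 86]


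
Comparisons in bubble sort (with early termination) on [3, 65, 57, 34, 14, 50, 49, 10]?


Algorithm: bubble sort (with early termination)
Input: [3, 65, 57, 34, 14, 50, 49, 10]
Sorted: [3, 10, 14, 34, 49, 50, 57, 65]

28


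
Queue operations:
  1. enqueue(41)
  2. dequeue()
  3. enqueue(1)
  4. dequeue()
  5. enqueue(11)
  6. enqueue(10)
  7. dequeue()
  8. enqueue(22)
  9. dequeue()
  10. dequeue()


enqueue(41) -> [41]
dequeue()->41, []
enqueue(1) -> [1]
dequeue()->1, []
enqueue(11) -> [11]
enqueue(10) -> [11, 10]
dequeue()->11, [10]
enqueue(22) -> [10, 22]
dequeue()->10, [22]
dequeue()->22, []

Final queue: []


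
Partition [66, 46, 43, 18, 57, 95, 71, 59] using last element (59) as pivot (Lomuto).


Pivot: 59
  46 <= 59: swap -> [46, 66, 43, 18, 57, 95, 71, 59]
  43 <= 59: swap -> [46, 43, 66, 18, 57, 95, 71, 59]
  18 <= 59: swap -> [46, 43, 18, 66, 57, 95, 71, 59]
  57 <= 59: swap -> [46, 43, 18, 57, 66, 95, 71, 59]
Place pivot at 4: [46, 43, 18, 57, 59, 95, 71, 66]

Partitioned: [46, 43, 18, 57, 59, 95, 71, 66]


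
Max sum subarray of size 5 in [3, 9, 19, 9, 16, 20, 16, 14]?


[0:5]: 56
[1:6]: 73
[2:7]: 80
[3:8]: 75

Max: 80 at [2:7]


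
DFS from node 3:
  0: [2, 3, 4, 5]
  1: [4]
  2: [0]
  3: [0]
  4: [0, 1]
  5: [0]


Visit 3, push [0]
Visit 0, push [5, 4, 2]
Visit 2, push []
Visit 4, push [1]
Visit 1, push []
Visit 5, push []

DFS order: [3, 0, 2, 4, 1, 5]


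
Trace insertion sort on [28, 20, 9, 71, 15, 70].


Initial: [28, 20, 9, 71, 15, 70]
Insert 20: [20, 28, 9, 71, 15, 70]
Insert 9: [9, 20, 28, 71, 15, 70]
Insert 71: [9, 20, 28, 71, 15, 70]
Insert 15: [9, 15, 20, 28, 71, 70]
Insert 70: [9, 15, 20, 28, 70, 71]

Sorted: [9, 15, 20, 28, 70, 71]


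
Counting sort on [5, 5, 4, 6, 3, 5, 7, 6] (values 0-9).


Input: [5, 5, 4, 6, 3, 5, 7, 6]
Counts: [0, 0, 0, 1, 1, 3, 2, 1, 0, 0]

Sorted: [3, 4, 5, 5, 5, 6, 6, 7]


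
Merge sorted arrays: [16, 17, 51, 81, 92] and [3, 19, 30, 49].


Take 3 from B
Take 16 from A
Take 17 from A
Take 19 from B
Take 30 from B
Take 49 from B

Merged: [3, 16, 17, 19, 30, 49, 51, 81, 92]


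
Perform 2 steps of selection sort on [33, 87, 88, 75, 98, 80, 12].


Initial: [33, 87, 88, 75, 98, 80, 12]
Step 1: min=12 at 6
  Swap: [12, 87, 88, 75, 98, 80, 33]
Step 2: min=33 at 6
  Swap: [12, 33, 88, 75, 98, 80, 87]

After 2 steps: [12, 33, 88, 75, 98, 80, 87]


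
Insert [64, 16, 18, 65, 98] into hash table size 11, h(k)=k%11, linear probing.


Insert 64: h=9 -> slot 9
Insert 16: h=5 -> slot 5
Insert 18: h=7 -> slot 7
Insert 65: h=10 -> slot 10
Insert 98: h=10, 1 probes -> slot 0

Table: [98, None, None, None, None, 16, None, 18, None, 64, 65]


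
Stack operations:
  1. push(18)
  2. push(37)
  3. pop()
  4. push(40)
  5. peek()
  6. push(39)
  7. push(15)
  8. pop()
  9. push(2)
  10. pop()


push(18) -> [18]
push(37) -> [18, 37]
pop()->37, [18]
push(40) -> [18, 40]
peek()->40
push(39) -> [18, 40, 39]
push(15) -> [18, 40, 39, 15]
pop()->15, [18, 40, 39]
push(2) -> [18, 40, 39, 2]
pop()->2, [18, 40, 39]

Final stack: [18, 40, 39]
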